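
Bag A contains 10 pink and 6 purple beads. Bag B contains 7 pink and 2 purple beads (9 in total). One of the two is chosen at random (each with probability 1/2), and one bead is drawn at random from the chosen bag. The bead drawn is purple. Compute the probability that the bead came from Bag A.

27/43

P(purple | Bag A) = 3/8; P(purple | Bag B) = 2/9.
P(purple) = 1/2·3/8 + 1/2·2/9 = 43/144.
By Bayes' rule, P(Bag A | purple) = 3/16 / 43/144 = 27/43 ≈ 0.6279.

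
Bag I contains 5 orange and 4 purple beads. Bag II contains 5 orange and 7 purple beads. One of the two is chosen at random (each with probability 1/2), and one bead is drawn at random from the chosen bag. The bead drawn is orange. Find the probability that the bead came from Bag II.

3/7

P(orange | Bag I) = 5/9; P(orange | Bag II) = 5/12.
P(orange) = 1/2·5/9 + 1/2·5/12 = 35/72.
By Bayes' rule, P(Bag II | orange) = 5/24 / 35/72 = 3/7 ≈ 0.4286.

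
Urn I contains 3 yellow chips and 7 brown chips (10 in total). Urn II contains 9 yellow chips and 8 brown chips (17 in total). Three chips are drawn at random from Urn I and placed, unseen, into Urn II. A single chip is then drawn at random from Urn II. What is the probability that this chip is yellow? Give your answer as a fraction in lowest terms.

99/200

Condition on how many of the transferred chips are yellow (from Urn I: 3 yellow of 10; then Urn II has 20 total).
  0 yellow: C(3,0)C(7,3)/C(10,3) = 7/24; then P = 9/20
  1 yellow: C(3,1)C(7,2)/C(10,3) = 21/40; then P = 10/20
  2 yellow: C(3,2)C(7,1)/C(10,3) = 7/40; then P = 11/20
  3 yellow: C(3,3)C(7,0)/C(10,3) = 1/120; then P = 12/20
P(yellow from Urn II) = 99/200 ≈ 0.4950.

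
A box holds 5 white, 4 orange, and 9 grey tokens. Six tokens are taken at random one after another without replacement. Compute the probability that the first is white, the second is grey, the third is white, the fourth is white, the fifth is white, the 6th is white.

Multiply the conditional probability of each draw in order, without replacement, so each draw removes one from its color and from the total.
P = (5/18) · (9/17) · (4/16) · (3/15) · (2/14) · (1/13) = 1/12376 ≈ 0.0001.

1/12376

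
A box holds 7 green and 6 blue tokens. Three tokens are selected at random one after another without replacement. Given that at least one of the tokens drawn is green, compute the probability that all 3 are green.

P(all 3 green) = C(7,3)/C(13,3) = 35/286; P(at least one green) = 1 − C(6,3)/C(13,3) = 133/143.
Since 'all 3 green' ⊆ 'at least one green', P(all 3 | at least one) = 35/286 / 133/143 = 5/38 ≈ 0.1316.

5/38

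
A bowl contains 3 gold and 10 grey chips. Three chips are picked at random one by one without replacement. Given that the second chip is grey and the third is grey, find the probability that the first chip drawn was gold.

P(first=gold and the second chip is grey and the third is grey) = (3/13)·(10/12)·(9/11) = 45/286.
P(E) = Σ over first color = 45/286 + 60/143 = 15/26.
By Bayes, P(first=gold | E) = 45/286 / 15/26 = 3/11 ≈ 0.2727.

3/11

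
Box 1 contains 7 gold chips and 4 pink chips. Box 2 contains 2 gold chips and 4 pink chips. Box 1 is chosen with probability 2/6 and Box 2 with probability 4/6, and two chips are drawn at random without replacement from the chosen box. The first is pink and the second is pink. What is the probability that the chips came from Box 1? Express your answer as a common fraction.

3/25

P(E | Box 1) = 6/55; P(E | Box 2) = 2/5.
P(E) = 1/3·6/55 + 2/3·2/5 = 10/33.
By Bayes' rule, P(Box 1 | E) = 2/55 / 10/33 = 3/25 ≈ 0.1200.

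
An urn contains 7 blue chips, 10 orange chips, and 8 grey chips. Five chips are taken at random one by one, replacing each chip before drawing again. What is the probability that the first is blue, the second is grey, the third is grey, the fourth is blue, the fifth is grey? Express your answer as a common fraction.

25088/9765625

Multiply the conditional probability of each draw in order, with replacement (the composition resets each draw).
P = (7/25) · (8/25) · (8/25) · (7/25) · (8/25) = 25088/9765625 ≈ 0.0026.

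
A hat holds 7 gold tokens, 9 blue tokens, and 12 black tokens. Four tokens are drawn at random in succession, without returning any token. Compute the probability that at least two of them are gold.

Sum the hypergeometric tail for j = 2,…,4 gold tokens.
Favorable = C(7,2)·C(21,2) + C(7,3)·C(21,1) + C(7,4)·C(21,0) = 5180; total = C(28,4) = 20475.
P = 5180/20475 = 148/585 ≈ 0.2530.

148/585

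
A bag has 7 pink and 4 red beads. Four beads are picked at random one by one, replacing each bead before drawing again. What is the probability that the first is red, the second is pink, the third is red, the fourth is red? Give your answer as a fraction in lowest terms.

448/14641

Multiply the conditional probability of each draw in order, with replacement (the composition resets each draw).
P = (4/11) · (7/11) · (4/11) · (4/11) = 448/14641 ≈ 0.0306.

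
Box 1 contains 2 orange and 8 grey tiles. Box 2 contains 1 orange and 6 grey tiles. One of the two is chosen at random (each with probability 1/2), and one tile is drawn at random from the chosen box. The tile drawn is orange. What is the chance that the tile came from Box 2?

P(orange | Box 1) = 1/5; P(orange | Box 2) = 1/7.
P(orange) = 1/2·1/5 + 1/2·1/7 = 6/35.
By Bayes' rule, P(Box 2 | orange) = 1/14 / 6/35 = 5/12 ≈ 0.4167.

5/12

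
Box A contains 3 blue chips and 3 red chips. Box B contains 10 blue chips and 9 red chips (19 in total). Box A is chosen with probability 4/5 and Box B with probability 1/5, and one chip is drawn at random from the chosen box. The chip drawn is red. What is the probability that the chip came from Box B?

P(red | Box A) = 1/2; P(red | Box B) = 9/19.
P(red) = 4/5·1/2 + 1/5·9/19 = 47/95.
By Bayes' rule, P(Box B | red) = 9/95 / 47/95 = 9/47 ≈ 0.1915.

9/47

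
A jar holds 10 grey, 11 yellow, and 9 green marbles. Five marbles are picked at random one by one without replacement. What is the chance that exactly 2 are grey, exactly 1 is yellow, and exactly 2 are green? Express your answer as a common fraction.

Unordered draws without replacement: count favorable combinations over C(30,5).
Favorable = C(10,2) · C(11,1) · C(9,2) = 17820; total = C(30,5) = 142506.
P = 17820/142506 = 330/2639 ≈ 0.1250.

330/2639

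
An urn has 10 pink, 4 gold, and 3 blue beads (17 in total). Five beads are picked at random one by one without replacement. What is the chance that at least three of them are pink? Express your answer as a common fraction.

303/442

Sum the hypergeometric tail for j = 3,…,5 pink beads.
Favorable = C(10,3)·C(7,2) + C(10,4)·C(7,1) + C(10,5)·C(7,0) = 4242; total = C(17,5) = 6188.
P = 4242/6188 = 303/442 ≈ 0.6855.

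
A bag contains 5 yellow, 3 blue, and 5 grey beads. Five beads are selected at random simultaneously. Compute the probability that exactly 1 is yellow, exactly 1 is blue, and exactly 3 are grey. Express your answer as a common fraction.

Unordered draws without replacement: count favorable combinations over C(13,5).
Favorable = C(5,1) · C(3,1) · C(5,3) = 150; total = C(13,5) = 1287.
P = 150/1287 = 50/429 ≈ 0.1166.

50/429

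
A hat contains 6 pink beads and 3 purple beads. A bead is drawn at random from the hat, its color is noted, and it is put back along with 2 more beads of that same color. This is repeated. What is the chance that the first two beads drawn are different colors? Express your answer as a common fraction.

4/11

Either pink then purple, or purple then pink; after the first draw the total is 11.
P = (6/9)·(3/11) + (3/9)·(6/11) = 4/11 ≈ 0.3636.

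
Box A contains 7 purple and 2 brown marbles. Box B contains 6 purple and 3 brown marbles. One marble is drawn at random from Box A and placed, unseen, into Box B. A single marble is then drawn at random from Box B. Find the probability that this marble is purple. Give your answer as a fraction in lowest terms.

Condition on how many of the transferred marbles are purple (from Box A: 7 purple of 9; then Box B has 10 total).
  0 purple: C(7,0)C(2,1)/C(9,1) = 2/9; then P = 6/10
  1 purple: C(7,1)C(2,0)/C(9,1) = 7/9; then P = 7/10
P(purple from Box B) = 61/90 ≈ 0.6778.

61/90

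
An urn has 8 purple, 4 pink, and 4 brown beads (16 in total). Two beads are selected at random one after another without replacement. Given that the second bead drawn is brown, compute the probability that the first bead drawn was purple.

P(first=purple and the second bead drawn is brown) = (8/16)·(4/15) = 2/15.
P(the second bead drawn is brown) = Σ over first color = 2/15 + 1/15 + 1/20 = 1/4.
By Bayes, P(first=purple | the second bead drawn is brown) = 2/15 / 1/4 = 8/15 ≈ 0.5333.

8/15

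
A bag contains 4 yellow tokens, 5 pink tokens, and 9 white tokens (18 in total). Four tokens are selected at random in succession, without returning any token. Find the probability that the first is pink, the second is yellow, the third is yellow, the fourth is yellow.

Multiply the conditional probability of each draw in order, without replacement, so each draw removes one from its color and from the total.
P = (5/18) · (4/17) · (3/16) · (2/15) = 1/612 ≈ 0.0016.

1/612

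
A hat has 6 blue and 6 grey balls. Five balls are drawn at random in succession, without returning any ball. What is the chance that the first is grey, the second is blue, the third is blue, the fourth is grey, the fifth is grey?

Multiply the conditional probability of each draw in order, without replacement, so each draw removes one from its color and from the total.
P = (6/12) · (6/11) · (5/10) · (5/9) · (4/8) = 5/132 ≈ 0.0379.

5/132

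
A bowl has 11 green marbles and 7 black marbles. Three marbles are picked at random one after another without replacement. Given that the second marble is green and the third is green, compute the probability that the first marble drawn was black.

7/16

P(first=black and the second marble is green and the third is green) = (7/18)·(11/17)·(10/16) = 385/2448.
P(E) = Σ over first color = 55/272 + 385/2448 = 55/153.
By Bayes, P(first=black | E) = 385/2448 / 55/153 = 7/16 ≈ 0.4375.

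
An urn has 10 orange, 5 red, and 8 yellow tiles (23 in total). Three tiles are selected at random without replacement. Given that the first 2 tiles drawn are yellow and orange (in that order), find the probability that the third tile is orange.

After removing 1 orange, 1 yellow, the urn has 9 orange out of 21 remaining.
P(third is orange | given) = 9/21 = 3/7 ≈ 0.4286.

3/7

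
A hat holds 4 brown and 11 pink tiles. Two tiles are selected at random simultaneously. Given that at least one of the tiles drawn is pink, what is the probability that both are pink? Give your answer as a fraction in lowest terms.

P(both pink) = C(11,2)/C(15,2) = 11/21; P(at least one pink) = 1 − C(4,2)/C(15,2) = 33/35.
Since 'both pink' ⊆ 'at least one pink', P(both | at least one) = 11/21 / 33/35 = 5/9 ≈ 0.5556.

5/9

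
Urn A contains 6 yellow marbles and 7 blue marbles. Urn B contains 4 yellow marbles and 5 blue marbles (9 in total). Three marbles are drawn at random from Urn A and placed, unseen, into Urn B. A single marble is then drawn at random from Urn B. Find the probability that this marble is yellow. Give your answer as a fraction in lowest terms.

35/78

Condition on how many of the transferred marbles are yellow (from Urn A: 6 yellow of 13; then Urn B has 12 total).
  0 yellow: C(6,0)C(7,3)/C(13,3) = 35/286; then P = 4/12
  1 yellow: C(6,1)C(7,2)/C(13,3) = 63/143; then P = 5/12
  2 yellow: C(6,2)C(7,1)/C(13,3) = 105/286; then P = 6/12
  3 yellow: C(6,3)C(7,0)/C(13,3) = 10/143; then P = 7/12
P(yellow from Urn B) = 35/78 ≈ 0.4487.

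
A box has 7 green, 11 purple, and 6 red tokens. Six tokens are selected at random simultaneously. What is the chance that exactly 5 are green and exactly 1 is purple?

Unordered draws without replacement: count favorable combinations over C(24,6).
Favorable = C(7,5) · C(11,1) · C(6,0) = 231; total = C(24,6) = 134596.
P = 231/134596 = 3/1748 ≈ 0.0017.

3/1748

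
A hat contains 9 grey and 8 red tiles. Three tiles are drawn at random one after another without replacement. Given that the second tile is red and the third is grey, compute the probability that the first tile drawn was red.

7/15

P(first=red and the second tile is red and the third is grey) = (8/17)·(7/16)·(9/15) = 21/170.
P(E) = Σ over first color = 12/85 + 21/170 = 9/34.
By Bayes, P(first=red | E) = 21/170 / 9/34 = 7/15 ≈ 0.4667.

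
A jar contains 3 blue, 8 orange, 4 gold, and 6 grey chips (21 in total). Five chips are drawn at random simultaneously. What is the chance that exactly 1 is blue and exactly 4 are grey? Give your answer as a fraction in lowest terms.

5/2261

Unordered draws without replacement: count favorable combinations over C(21,5).
Favorable = C(3,1) · C(8,0) · C(4,0) · C(6,4) = 45; total = C(21,5) = 20349.
P = 45/20349 = 5/2261 ≈ 0.0022.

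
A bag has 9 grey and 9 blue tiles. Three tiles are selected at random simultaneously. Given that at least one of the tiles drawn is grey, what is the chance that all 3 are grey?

7/61

P(all 3 grey) = C(9,3)/C(18,3) = 7/68; P(at least one grey) = 1 − C(9,3)/C(18,3) = 61/68.
Since 'all 3 grey' ⊆ 'at least one grey', P(all 3 | at least one) = 7/68 / 61/68 = 7/61 ≈ 0.1148.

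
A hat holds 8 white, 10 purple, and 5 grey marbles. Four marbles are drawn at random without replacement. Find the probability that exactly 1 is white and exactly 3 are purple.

Unordered draws without replacement: count favorable combinations over C(23,4).
Favorable = C(8,1) · C(10,3) · C(5,0) = 960; total = C(23,4) = 8855.
P = 960/8855 = 192/1771 ≈ 0.1084.

192/1771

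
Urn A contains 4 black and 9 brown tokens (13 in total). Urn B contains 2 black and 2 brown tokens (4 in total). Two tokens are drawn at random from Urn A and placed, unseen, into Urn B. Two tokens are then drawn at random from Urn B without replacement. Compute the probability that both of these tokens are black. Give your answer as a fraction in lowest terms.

2/13

Condition on how many of the transferred tokens are black (from Urn A: 4 black of 13; then Urn B has 6 total).
  0 black: C(4,0)C(9,2)/C(13,2) = 6/13; then P = C(2,2)/C(6,2) = 1/15
  1 black: C(4,1)C(9,1)/C(13,2) = 6/13; then P = C(3,2)/C(6,2) = 1/5
  2 black: C(4,2)C(9,0)/C(13,2) = 1/13; then P = C(4,2)/C(6,2) = 2/5
P(both black) = 2/13 ≈ 0.1538.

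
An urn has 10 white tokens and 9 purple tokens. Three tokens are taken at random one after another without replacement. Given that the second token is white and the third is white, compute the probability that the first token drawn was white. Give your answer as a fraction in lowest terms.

8/17

P(first=white and the second token is white and the third is white) = (10/19)·(9/18)·(8/17) = 40/323.
P(E) = Σ over first color = 40/323 + 45/323 = 5/19.
By Bayes, P(first=white | E) = 40/323 / 5/19 = 8/17 ≈ 0.4706.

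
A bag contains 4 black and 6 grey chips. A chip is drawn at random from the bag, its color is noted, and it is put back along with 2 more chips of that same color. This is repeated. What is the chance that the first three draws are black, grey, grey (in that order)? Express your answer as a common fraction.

Track the composition after each reinforcement of +2.
P = (4/10) · (6/12) · (8/14) = 4/35 ≈ 0.1143.

4/35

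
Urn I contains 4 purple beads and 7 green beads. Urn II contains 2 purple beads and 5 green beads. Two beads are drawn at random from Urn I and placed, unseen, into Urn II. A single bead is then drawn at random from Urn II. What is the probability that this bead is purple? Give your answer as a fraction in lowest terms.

Condition on how many of the transferred beads are purple (from Urn I: 4 purple of 11; then Urn II has 9 total).
  0 purple: C(4,0)C(7,2)/C(11,2) = 21/55; then P = 2/9
  1 purple: C(4,1)C(7,1)/C(11,2) = 28/55; then P = 3/9
  2 purple: C(4,2)C(7,0)/C(11,2) = 6/55; then P = 4/9
P(purple from Urn II) = 10/33 ≈ 0.3030.

10/33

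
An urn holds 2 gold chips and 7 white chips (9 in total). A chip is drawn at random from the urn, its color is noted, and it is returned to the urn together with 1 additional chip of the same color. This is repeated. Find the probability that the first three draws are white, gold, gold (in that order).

7/165

Track the composition after each reinforcement of +1.
P = (7/9) · (2/10) · (3/11) = 7/165 ≈ 0.0424.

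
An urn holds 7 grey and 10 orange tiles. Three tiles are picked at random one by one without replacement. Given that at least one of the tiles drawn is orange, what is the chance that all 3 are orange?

8/43

P(all 3 orange) = C(10,3)/C(17,3) = 3/17; P(at least one orange) = 1 − C(7,3)/C(17,3) = 129/136.
Since 'all 3 orange' ⊆ 'at least one orange', P(all 3 | at least one) = 3/17 / 129/136 = 8/43 ≈ 0.1860.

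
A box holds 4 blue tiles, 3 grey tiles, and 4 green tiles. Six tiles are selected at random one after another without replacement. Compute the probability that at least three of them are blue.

Sum the hypergeometric tail for j = 3,…,4 blue tiles.
Favorable = C(4,3)·C(7,3) + C(4,4)·C(7,2) = 161; total = C(11,6) = 462.
P = 161/462 = 23/66 ≈ 0.3485.

23/66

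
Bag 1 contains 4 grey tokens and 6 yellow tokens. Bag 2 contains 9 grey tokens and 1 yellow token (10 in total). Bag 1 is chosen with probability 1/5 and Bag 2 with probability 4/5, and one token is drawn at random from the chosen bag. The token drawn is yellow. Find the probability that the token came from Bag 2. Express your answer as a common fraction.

P(yellow | Bag 1) = 3/5; P(yellow | Bag 2) = 1/10.
P(yellow) = 1/5·3/5 + 4/5·1/10 = 1/5.
By Bayes' rule, P(Bag 2 | yellow) = 2/25 / 1/5 = 2/5 ≈ 0.4000.

2/5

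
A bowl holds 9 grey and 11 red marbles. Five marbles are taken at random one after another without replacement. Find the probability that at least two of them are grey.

Sum the hypergeometric tail for j = 2,…,5 grey marbles.
Favorable = C(9,2)·C(11,3) + C(9,3)·C(11,2) + C(9,4)·C(11,1) + C(9,5)·C(11,0) = 12072; total = C(20,5) = 15504.
P = 12072/15504 = 503/646 ≈ 0.7786.

503/646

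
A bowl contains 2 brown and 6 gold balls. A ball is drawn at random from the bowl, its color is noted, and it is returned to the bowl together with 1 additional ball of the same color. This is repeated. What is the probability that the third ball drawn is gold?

3/4

Sum over the four possibilities for the first two draws (gold/not-gold each), tracking how the gold count and total change by +1 per draw.
P(third is gold) = 3/4 ≈ 0.7500. (In a Pólya urn every draw has the same marginal probability 6/8.)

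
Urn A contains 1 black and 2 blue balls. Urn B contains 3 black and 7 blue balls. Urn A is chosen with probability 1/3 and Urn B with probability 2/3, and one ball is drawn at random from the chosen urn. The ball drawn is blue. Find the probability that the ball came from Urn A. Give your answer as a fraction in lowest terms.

10/31

P(blue | Urn A) = 2/3; P(blue | Urn B) = 7/10.
P(blue) = 1/3·2/3 + 2/3·7/10 = 31/45.
By Bayes' rule, P(Urn A | blue) = 2/9 / 31/45 = 10/31 ≈ 0.3226.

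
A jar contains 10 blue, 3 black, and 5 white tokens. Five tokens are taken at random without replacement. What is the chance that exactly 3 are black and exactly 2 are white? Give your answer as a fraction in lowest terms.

Unordered draws without replacement: count favorable combinations over C(18,5).
Favorable = C(10,0) · C(3,3) · C(5,2) = 10; total = C(18,5) = 8568.
P = 10/8568 = 5/4284 ≈ 0.0012.

5/4284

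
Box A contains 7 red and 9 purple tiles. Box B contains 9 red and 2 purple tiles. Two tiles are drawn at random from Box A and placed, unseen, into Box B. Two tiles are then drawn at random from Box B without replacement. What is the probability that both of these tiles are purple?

Condition on how many of the transferred tiles are purple (from Box A: 9 purple of 16; then Box B has 13 total).
  0 purple: C(9,0)C(7,2)/C(16,2) = 7/40; then P = C(2,2)/C(13,2) = 1/78
  1 purple: C(9,1)C(7,1)/C(16,2) = 21/40; then P = C(3,2)/C(13,2) = 1/26
  2 purple: C(9,2)C(7,0)/C(16,2) = 3/10; then P = C(4,2)/C(13,2) = 1/13
P(both purple) = 71/1560 ≈ 0.0455.

71/1560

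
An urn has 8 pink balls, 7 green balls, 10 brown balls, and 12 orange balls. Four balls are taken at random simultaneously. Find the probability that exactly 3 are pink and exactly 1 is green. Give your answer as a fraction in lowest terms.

Unordered draws without replacement: count favorable combinations over C(37,4).
Favorable = C(8,3) · C(7,1) · C(10,0) · C(12,0) = 392; total = C(37,4) = 66045.
P = 392/66045 = 56/9435 ≈ 0.0059.

56/9435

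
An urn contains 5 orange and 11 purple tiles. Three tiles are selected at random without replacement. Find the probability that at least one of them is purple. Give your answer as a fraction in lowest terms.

55/56

Use the complement: P(at least one purple) = 1 − P(no purple).
P(none) = C(5,3)/C(16,3) = 10/560.
So P = 1 − 10/560 = 55/56 ≈ 0.9821.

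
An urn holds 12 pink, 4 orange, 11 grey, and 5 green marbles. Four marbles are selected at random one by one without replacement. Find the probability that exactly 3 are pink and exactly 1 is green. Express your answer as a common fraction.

Unordered draws without replacement: count favorable combinations over C(32,4).
Favorable = C(12,3) · C(4,0) · C(11,0) · C(5,1) = 1100; total = C(32,4) = 35960.
P = 1100/35960 = 55/1798 ≈ 0.0306.

55/1798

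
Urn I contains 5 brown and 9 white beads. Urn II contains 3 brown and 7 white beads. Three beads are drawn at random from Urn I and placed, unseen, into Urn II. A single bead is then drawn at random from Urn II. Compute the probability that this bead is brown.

57/182

Condition on how many of the transferred beads are brown (from Urn I: 5 brown of 14; then Urn II has 13 total).
  0 brown: C(5,0)C(9,3)/C(14,3) = 3/13; then P = 3/13
  1 brown: C(5,1)C(9,2)/C(14,3) = 45/91; then P = 4/13
  2 brown: C(5,2)C(9,1)/C(14,3) = 45/182; then P = 5/13
  3 brown: C(5,3)C(9,0)/C(14,3) = 5/182; then P = 6/13
P(brown from Urn II) = 57/182 ≈ 0.3132.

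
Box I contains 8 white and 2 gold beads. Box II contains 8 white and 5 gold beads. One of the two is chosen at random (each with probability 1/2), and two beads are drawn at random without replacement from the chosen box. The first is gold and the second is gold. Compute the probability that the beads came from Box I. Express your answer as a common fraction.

13/88

P(E | Box I) = 1/45; P(E | Box II) = 5/39.
P(E) = 1/2·1/45 + 1/2·5/39 = 44/585.
By Bayes' rule, P(Box I | E) = 1/90 / 44/585 = 13/88 ≈ 0.1477.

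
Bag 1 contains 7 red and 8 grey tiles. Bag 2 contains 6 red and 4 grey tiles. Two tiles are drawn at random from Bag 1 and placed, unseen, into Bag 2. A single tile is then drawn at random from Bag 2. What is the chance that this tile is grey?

Condition on how many of the transferred tiles are grey (from Bag 1: 8 grey of 15; then Bag 2 has 12 total).
  0 grey: C(8,0)C(7,2)/C(15,2) = 1/5; then P = 4/12
  1 grey: C(8,1)C(7,1)/C(15,2) = 8/15; then P = 5/12
  2 grey: C(8,2)C(7,0)/C(15,2) = 4/15; then P = 6/12
P(grey from Bag 2) = 19/45 ≈ 0.4222.

19/45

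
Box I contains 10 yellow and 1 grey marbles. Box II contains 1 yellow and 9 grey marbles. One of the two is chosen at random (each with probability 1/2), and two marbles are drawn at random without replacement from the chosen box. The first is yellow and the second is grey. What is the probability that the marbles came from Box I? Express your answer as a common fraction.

10/21

P(E | Box I) = 1/11; P(E | Box II) = 1/10.
P(E) = 1/2·1/11 + 1/2·1/10 = 21/220.
By Bayes' rule, P(Box I | E) = 1/22 / 21/220 = 10/21 ≈ 0.4762.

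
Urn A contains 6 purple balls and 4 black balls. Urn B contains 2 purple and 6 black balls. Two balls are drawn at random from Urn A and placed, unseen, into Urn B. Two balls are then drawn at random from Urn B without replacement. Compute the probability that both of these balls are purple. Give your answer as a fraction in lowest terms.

Condition on how many of the transferred balls are purple (from Urn A: 6 purple of 10; then Urn B has 10 total).
  0 purple: C(6,0)C(4,2)/C(10,2) = 2/15; then P = C(2,2)/C(10,2) = 1/45
  1 purple: C(6,1)C(4,1)/C(10,2) = 8/15; then P = C(3,2)/C(10,2) = 1/15
  2 purple: C(6,2)C(4,0)/C(10,2) = 1/3; then P = C(4,2)/C(10,2) = 2/15
P(both purple) = 56/675 ≈ 0.0830.

56/675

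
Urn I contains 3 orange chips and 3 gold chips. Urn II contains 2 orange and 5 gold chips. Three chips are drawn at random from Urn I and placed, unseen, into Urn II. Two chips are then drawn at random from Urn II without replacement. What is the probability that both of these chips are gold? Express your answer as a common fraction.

181/450

Condition on how many of the transferred chips are gold (from Urn I: 3 gold of 6; then Urn II has 10 total).
  0 gold: C(3,0)C(3,3)/C(6,3) = 1/20; then P = C(5,2)/C(10,2) = 2/9
  1 gold: C(3,1)C(3,2)/C(6,3) = 9/20; then P = C(6,2)/C(10,2) = 1/3
  2 gold: C(3,2)C(3,1)/C(6,3) = 9/20; then P = C(7,2)/C(10,2) = 7/15
  3 gold: C(3,3)C(3,0)/C(6,3) = 1/20; then P = C(8,2)/C(10,2) = 28/45
P(both gold) = 181/450 ≈ 0.4022.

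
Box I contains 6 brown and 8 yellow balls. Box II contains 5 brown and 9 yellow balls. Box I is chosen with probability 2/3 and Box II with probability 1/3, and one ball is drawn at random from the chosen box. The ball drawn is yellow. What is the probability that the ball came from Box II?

P(yellow | Box I) = 4/7; P(yellow | Box II) = 9/14.
P(yellow) = 2/3·4/7 + 1/3·9/14 = 25/42.
By Bayes' rule, P(Box II | yellow) = 3/14 / 25/42 = 9/25 ≈ 0.3600.

9/25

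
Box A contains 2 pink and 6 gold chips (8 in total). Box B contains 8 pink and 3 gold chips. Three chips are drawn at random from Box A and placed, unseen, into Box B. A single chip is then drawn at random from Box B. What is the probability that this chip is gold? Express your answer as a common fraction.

Condition on how many of the transferred chips are gold (from Box A: 6 gold of 8; then Box B has 14 total).
  1 gold: C(6,1)C(2,2)/C(8,3) = 3/28; then P = 4/14
  2 gold: C(6,2)C(2,1)/C(8,3) = 15/28; then P = 5/14
  3 gold: C(6,3)C(2,0)/C(8,3) = 5/14; then P = 6/14
P(gold from Box B) = 3/8 ≈ 0.3750.

3/8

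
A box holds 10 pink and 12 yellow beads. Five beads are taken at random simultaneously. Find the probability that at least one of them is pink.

Use the complement: P(at least one pink) = 1 − P(no pink).
P(none) = C(12,5)/C(22,5) = 792/26334.
So P = 1 − 792/26334 = 129/133 ≈ 0.9699.

129/133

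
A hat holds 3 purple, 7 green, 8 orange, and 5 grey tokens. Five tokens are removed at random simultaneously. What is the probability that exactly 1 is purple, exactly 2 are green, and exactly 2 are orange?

252/4807

Unordered draws without replacement: count favorable combinations over C(23,5).
Favorable = C(3,1) · C(7,2) · C(8,2) · C(5,0) = 1764; total = C(23,5) = 33649.
P = 1764/33649 = 252/4807 ≈ 0.0524.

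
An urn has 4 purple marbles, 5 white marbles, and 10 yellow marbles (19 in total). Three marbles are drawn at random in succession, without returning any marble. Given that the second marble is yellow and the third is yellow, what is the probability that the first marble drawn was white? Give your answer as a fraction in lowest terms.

P(first=white and the second marble is yellow and the third is yellow) = (5/19)·(10/18)·(9/17) = 25/323.
P(E) = Σ over first color = 20/323 + 25/323 + 40/323 = 5/19.
By Bayes, P(first=white | E) = 25/323 / 5/19 = 5/17 ≈ 0.2941.

5/17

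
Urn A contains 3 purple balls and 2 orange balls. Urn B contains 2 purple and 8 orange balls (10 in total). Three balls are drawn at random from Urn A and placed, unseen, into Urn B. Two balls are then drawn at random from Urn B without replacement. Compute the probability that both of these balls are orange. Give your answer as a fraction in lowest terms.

379/780

Condition on how many of the transferred balls are orange (from Urn A: 2 orange of 5; then Urn B has 13 total).
  0 orange: C(2,0)C(3,3)/C(5,3) = 1/10; then P = C(8,2)/C(13,2) = 14/39
  1 orange: C(2,1)C(3,2)/C(5,3) = 3/5; then P = C(9,2)/C(13,2) = 6/13
  2 orange: C(2,2)C(3,1)/C(5,3) = 3/10; then P = C(10,2)/C(13,2) = 15/26
P(both orange) = 379/780 ≈ 0.4859.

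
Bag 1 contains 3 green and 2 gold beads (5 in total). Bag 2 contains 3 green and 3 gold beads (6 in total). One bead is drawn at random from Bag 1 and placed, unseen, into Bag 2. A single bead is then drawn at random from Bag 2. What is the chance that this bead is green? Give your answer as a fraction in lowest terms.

Condition on how many of the transferred beads are green (from Bag 1: 3 green of 5; then Bag 2 has 7 total).
  0 green: C(3,0)C(2,1)/C(5,1) = 2/5; then P = 3/7
  1 green: C(3,1)C(2,0)/C(5,1) = 3/5; then P = 4/7
P(green from Bag 2) = 18/35 ≈ 0.5143.

18/35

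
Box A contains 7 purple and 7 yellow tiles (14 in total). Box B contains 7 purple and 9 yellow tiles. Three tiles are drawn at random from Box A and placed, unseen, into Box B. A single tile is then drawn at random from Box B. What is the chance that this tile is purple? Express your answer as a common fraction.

Condition on how many of the transferred tiles are purple (from Box A: 7 purple of 14; then Box B has 19 total).
  0 purple: C(7,0)C(7,3)/C(14,3) = 5/52; then P = 7/19
  1 purple: C(7,1)C(7,2)/C(14,3) = 21/52; then P = 8/19
  2 purple: C(7,2)C(7,1)/C(14,3) = 21/52; then P = 9/19
  3 purple: C(7,3)C(7,0)/C(14,3) = 5/52; then P = 10/19
P(purple from Box B) = 17/38 ≈ 0.4474.

17/38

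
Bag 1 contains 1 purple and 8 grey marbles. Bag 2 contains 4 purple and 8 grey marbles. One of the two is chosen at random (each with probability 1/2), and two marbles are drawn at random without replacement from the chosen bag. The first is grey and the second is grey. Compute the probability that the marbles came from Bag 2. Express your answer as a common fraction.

P(E | Bag 1) = 7/9; P(E | Bag 2) = 14/33.
P(E) = 1/2·7/9 + 1/2·14/33 = 119/198.
By Bayes' rule, P(Bag 2 | E) = 7/33 / 119/198 = 6/17 ≈ 0.3529.

6/17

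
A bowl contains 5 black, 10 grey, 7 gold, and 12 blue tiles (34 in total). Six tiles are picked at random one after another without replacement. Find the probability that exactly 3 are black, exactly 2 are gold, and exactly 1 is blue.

Unordered draws without replacement: count favorable combinations over C(34,6).
Favorable = C(5,3) · C(10,0) · C(7,2) · C(12,1) = 2520; total = C(34,6) = 1344904.
P = 2520/1344904 = 315/168113 ≈ 0.0019.

315/168113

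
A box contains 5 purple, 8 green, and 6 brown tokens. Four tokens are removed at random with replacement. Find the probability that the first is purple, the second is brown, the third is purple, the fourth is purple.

Multiply the conditional probability of each draw in order, with replacement (the composition resets each draw).
P = (5/19) · (6/19) · (5/19) · (5/19) = 750/130321 ≈ 0.0058.

750/130321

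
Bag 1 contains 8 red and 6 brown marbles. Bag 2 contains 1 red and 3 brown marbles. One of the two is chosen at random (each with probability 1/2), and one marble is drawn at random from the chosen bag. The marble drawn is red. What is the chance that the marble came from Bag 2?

7/23

P(red | Bag 1) = 4/7; P(red | Bag 2) = 1/4.
P(red) = 1/2·4/7 + 1/2·1/4 = 23/56.
By Bayes' rule, P(Bag 2 | red) = 1/8 / 23/56 = 7/23 ≈ 0.3043.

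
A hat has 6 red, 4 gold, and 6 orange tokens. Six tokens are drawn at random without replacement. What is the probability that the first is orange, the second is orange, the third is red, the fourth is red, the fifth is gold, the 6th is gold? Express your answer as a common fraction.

Multiply the conditional probability of each draw in order, without replacement, so each draw removes one from its color and from the total.
P = (6/16) · (5/15) · (6/14) · (5/13) · (4/12) · (3/11) = 15/8008 ≈ 0.0019.

15/8008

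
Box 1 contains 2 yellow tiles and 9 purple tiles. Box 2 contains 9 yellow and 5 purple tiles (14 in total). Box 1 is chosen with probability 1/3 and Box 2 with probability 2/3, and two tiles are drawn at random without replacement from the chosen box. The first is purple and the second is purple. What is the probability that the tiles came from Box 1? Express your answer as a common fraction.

819/1094

P(E | Box 1) = 36/55; P(E | Box 2) = 10/91.
P(E) = 1/3·36/55 + 2/3·10/91 = 4376/15015.
By Bayes' rule, P(Box 1 | E) = 12/55 / 4376/15015 = 819/1094 ≈ 0.7486.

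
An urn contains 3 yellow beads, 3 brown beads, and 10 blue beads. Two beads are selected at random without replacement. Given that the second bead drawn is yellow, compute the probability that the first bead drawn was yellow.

P(first=yellow and the second bead drawn is yellow) = (3/16)·(2/15) = 1/40.
P(the second bead drawn is yellow) = Σ over first color = 1/40 + 3/80 + 1/8 = 3/16.
By Bayes, P(first=yellow | the second bead drawn is yellow) = 1/40 / 3/16 = 2/15 ≈ 0.1333.

2/15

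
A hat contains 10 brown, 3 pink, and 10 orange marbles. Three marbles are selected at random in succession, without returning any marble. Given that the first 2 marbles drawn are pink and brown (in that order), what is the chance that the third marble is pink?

After removing 1 brown, 1 pink, the hat has 2 pink out of 21 remaining.
P(third is pink | given) = 2/21 ≈ 0.0952.

2/21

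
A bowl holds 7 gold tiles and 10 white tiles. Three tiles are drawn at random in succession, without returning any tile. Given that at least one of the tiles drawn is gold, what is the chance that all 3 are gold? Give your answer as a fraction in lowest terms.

1/16

P(all 3 gold) = C(7,3)/C(17,3) = 7/136; P(at least one gold) = 1 − C(10,3)/C(17,3) = 14/17.
Since 'all 3 gold' ⊆ 'at least one gold', P(all 3 | at least one) = 7/136 / 14/17 = 1/16 ≈ 0.0625.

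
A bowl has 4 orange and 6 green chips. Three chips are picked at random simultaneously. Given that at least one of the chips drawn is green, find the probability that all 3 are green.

P(all 3 green) = C(6,3)/C(10,3) = 1/6; P(at least one green) = 1 − C(4,3)/C(10,3) = 29/30.
Since 'all 3 green' ⊆ 'at least one green', P(all 3 | at least one) = 1/6 / 29/30 = 5/29 ≈ 0.1724.

5/29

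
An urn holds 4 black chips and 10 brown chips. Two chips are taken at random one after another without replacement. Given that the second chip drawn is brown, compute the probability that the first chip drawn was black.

P(first=black and the second chip drawn is brown) = (4/14)·(10/13) = 20/91.
P(the second chip drawn is brown) = Σ over first color = 20/91 + 45/91 = 5/7.
By Bayes, P(first=black | the second chip drawn is brown) = 20/91 / 5/7 = 4/13 ≈ 0.3077.

4/13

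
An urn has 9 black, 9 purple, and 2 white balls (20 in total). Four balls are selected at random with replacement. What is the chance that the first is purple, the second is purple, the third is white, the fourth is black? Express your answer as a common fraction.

Multiply the conditional probability of each draw in order, with replacement (the composition resets each draw).
P = (9/20) · (9/20) · (2/20) · (9/20) = 729/80000 ≈ 0.0091.

729/80000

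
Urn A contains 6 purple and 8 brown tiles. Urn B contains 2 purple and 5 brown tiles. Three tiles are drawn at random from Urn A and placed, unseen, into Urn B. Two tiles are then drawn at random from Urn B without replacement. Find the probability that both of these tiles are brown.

1774/4095

Condition on how many of the transferred tiles are brown (from Urn A: 8 brown of 14; then Urn B has 10 total).
  0 brown: C(8,0)C(6,3)/C(14,3) = 5/91; then P = C(5,2)/C(10,2) = 2/9
  1 brown: C(8,1)C(6,2)/C(14,3) = 30/91; then P = C(6,2)/C(10,2) = 1/3
  2 brown: C(8,2)C(6,1)/C(14,3) = 6/13; then P = C(7,2)/C(10,2) = 7/15
  3 brown: C(8,3)C(6,0)/C(14,3) = 2/13; then P = C(8,2)/C(10,2) = 28/45
P(both brown) = 1774/4095 ≈ 0.4332.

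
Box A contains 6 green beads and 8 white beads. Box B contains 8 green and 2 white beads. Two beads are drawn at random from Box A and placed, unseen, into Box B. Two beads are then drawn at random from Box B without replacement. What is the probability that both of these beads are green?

Condition on how many of the transferred beads are green (from Box A: 6 green of 14; then Box B has 12 total).
  0 green: C(6,0)C(8,2)/C(14,2) = 4/13; then P = C(8,2)/C(12,2) = 14/33
  1 green: C(6,1)C(8,1)/C(14,2) = 48/91; then P = C(9,2)/C(12,2) = 6/11
  2 green: C(6,2)C(8,0)/C(14,2) = 15/91; then P = C(10,2)/C(12,2) = 15/22
P(both green) = 3187/6006 ≈ 0.5306.

3187/6006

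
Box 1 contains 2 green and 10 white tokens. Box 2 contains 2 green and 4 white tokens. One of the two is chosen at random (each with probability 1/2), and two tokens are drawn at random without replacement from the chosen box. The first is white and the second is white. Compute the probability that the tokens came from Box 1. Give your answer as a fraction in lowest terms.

P(E | Box 1) = 15/22; P(E | Box 2) = 2/5.
P(E) = 1/2·15/22 + 1/2·2/5 = 119/220.
By Bayes' rule, P(Box 1 | E) = 15/44 / 119/220 = 75/119 ≈ 0.6303.

75/119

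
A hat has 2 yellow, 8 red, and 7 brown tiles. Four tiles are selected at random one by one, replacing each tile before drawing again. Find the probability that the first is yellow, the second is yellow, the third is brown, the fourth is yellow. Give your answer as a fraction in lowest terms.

Multiply the conditional probability of each draw in order, with replacement (the composition resets each draw).
P = (2/17) · (2/17) · (7/17) · (2/17) = 56/83521 ≈ 0.0007.

56/83521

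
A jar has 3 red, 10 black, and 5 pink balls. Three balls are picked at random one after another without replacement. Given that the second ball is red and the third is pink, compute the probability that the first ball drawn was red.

P(first=red and the second ball is red and the third is pink) = (3/18)·(2/17)·(5/16) = 5/816.
P(E) = Σ over first color = 5/816 + 25/816 + 5/408 = 5/102.
By Bayes, P(first=red | E) = 5/816 / 5/102 = 1/8 ≈ 0.1250.

1/8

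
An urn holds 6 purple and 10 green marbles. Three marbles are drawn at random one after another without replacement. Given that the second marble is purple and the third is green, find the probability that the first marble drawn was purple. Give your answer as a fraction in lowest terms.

P(first=purple and the second marble is purple and the third is green) = (6/16)·(5/15)·(10/14) = 5/56.
P(E) = Σ over first color = 5/56 + 9/56 = 1/4.
By Bayes, P(first=purple | E) = 5/56 / 1/4 = 5/14 ≈ 0.3571.

5/14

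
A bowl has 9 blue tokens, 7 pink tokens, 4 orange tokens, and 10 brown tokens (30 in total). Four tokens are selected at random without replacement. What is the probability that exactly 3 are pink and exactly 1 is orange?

Unordered draws without replacement: count favorable combinations over C(30,4).
Favorable = C(9,0) · C(7,3) · C(4,1) · C(10,0) = 140; total = C(30,4) = 27405.
P = 140/27405 = 4/783 ≈ 0.0051.

4/783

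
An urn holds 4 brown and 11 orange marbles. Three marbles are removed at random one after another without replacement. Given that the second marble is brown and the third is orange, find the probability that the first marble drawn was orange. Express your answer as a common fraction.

P(first=orange and the second marble is brown and the third is orange) = (11/15)·(4/14)·(10/13) = 44/273.
P(E) = Σ over first color = 22/455 + 44/273 = 22/105.
By Bayes, P(first=orange | E) = 44/273 / 22/105 = 10/13 ≈ 0.7692.

10/13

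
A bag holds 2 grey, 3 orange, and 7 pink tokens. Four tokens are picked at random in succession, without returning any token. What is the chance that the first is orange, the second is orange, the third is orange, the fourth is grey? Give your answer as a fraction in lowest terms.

1/990

Multiply the conditional probability of each draw in order, without replacement, so each draw removes one from its color and from the total.
P = (3/12) · (2/11) · (1/10) · (2/9) = 1/990 ≈ 0.0010.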